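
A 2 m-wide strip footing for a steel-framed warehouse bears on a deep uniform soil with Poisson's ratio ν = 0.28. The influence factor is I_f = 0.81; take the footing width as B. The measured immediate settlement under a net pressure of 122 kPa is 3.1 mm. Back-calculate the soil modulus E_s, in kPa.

S_e = q·B·(1−ν²)/E_s · I_f  ⇒  E_s = q·B·(1−ν²)·I_f / S_e.
E_s = 122 × 2 × 0.9216 × 0.81 / 0.0031 = 58760 kPa

E_s ≈ 58800 kPa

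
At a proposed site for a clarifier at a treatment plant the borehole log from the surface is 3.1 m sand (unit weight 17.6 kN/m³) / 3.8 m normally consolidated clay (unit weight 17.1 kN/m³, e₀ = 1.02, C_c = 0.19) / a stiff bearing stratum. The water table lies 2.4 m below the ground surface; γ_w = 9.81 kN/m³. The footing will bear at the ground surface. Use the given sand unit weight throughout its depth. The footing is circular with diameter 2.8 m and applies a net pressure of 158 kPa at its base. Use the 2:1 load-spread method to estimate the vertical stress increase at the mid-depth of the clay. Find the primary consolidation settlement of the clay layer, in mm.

Mid-depth of clay below the ground surface: z = 3.1 + 3.8/2 = 5 m.
Total vertical stress at mid-clay: σ_v = 17.6×3.1 + 17.1×1.9 = 87.05 kPa.
Pore pressure: u = 9.81×(5 − 2.4) = 25.506 kPa.
Initial effective stress: σ'_0 = σ_v − u = 87.05 − 25.506 = 61.544 kPa.
Stress increase at mid-clay by the 2:1 spreading method:
Δσ ≈ qD²/(D+z)² = 158×2.8²/(2.8+5)² = 20.36 kPa
Final effective stress: σ'_f = σ'_0 + Δσ = 61.544 + 20.36 = 81.904 kPa.
Normally consolidated clay, so the full stress increment lies on the virgin compression line:
S_c = C_c·H/(1+e₀)·log₁₀(σ'_f/σ'_0) = 0.19×3.8/(1+1.02)×log₁₀(81.904/61.544)
    = 0.35743 × 0.12412 = 0.04436 m

S_c ≈ 44.4 mm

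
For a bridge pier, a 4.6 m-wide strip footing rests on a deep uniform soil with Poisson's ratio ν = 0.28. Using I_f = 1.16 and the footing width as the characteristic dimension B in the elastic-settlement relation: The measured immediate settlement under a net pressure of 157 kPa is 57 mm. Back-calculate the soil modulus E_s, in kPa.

E_s ≈ 13500 kPa

S_e = q·B·(1−ν²)/E_s · I_f  ⇒  E_s = q·B·(1−ν²)·I_f / S_e.
E_s = 157 × 4.6 × 0.9216 × 1.16 / 0.057 = 13550 kPa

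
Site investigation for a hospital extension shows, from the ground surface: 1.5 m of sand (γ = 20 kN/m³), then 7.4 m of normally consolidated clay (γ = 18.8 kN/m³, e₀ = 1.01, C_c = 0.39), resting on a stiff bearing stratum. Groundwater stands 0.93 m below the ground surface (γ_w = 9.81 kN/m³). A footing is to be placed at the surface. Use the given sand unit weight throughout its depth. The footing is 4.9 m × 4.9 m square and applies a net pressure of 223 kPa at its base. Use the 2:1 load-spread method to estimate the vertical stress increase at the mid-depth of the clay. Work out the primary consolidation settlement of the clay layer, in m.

Mid-depth of clay below the ground surface: z = 1.5 + 7.4/2 = 5.2 m.
Total vertical stress at mid-clay: σ_v = 20×1.5 + 18.8×3.7 = 99.56 kPa.
Pore pressure: u = 9.81×(5.2 − 0.93) = 41.889 kPa.
Initial effective stress: σ'_0 = σ_v − u = 99.56 − 41.889 = 57.671 kPa.
Stress increase at mid-clay by the 2:1 spreading method:
Δσ = qBL/((B+z)(L+z)) = 223×4.9×4.9/((4.9+5.2)(4.9+5.2)) = 52.487 kPa
Final effective stress: σ'_f = σ'_0 + Δσ = 57.671 + 52.487 = 110.16 kPa.
Normally consolidated clay, so the full stress increment lies on the virgin compression line:
S_c = C_c·H/(1+e₀)·log₁₀(σ'_f/σ'_0) = 0.39×7.4/(1+1.01)×log₁₀(110.16/57.671)
    = 1.4358 × 0.28107 = 0.4036 m

S_c ≈ 0.404 m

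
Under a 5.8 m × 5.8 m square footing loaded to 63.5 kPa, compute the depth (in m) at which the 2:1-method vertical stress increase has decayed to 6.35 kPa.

2:1 spreading — at depth z the loaded area has grown by z in each plan dimension:
qB²/(B+z)² = Δσ_z ⇒ z = B(√(q/Δσ_z) − 1) = 5.8×(√(63.5/6.35) − 1) = 12.54 m

z ≈ 12.5 m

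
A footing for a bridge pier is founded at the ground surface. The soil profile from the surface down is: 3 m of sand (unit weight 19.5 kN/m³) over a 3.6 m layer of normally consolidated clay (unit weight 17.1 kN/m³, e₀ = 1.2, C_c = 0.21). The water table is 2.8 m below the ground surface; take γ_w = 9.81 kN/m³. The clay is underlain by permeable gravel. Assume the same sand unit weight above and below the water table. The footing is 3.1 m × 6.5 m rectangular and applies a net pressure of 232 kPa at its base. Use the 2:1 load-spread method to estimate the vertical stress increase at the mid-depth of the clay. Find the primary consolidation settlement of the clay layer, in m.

S_c ≈ 0.0837 m

Mid-depth of clay below the ground surface: z = 3 + 3.6/2 = 4.8 m.
Total vertical stress at mid-clay: σ_v = 19.5×3 + 17.1×1.8 = 89.28 kPa.
Pore pressure: u = 9.81×(4.8 − 2.8) = 19.62 kPa.
Initial effective stress: σ'_0 = σ_v − u = 89.28 − 19.62 = 69.66 kPa.
Stress increase at mid-clay by the 2:1 spreading method:
Δσ = qBL/((B+z)(L+z)) = 232×3.1×6.5/((3.1+4.8)(6.5+4.8)) = 52.367 kPa
Final effective stress: σ'_f = σ'_0 + Δσ = 69.66 + 52.367 = 122.03 kPa.
Normally consolidated clay, so the full stress increment lies on the virgin compression line:
S_c = C_c·H/(1+e₀)·log₁₀(σ'_f/σ'_0) = 0.21×3.6/(1+1.2)×log₁₀(122.03/69.66)
    = 0.34364 × 0.24348 = 0.08367 m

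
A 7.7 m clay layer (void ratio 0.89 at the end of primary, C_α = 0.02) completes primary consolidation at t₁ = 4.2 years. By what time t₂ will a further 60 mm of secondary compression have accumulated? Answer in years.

S_s = C_α·H/(1+e_p)·log₁₀(t₂/t₁) ⇒ log₁₀(t₂/t₁) = S_s·(1+e_p)/(C_α·H).
log₁₀(t₂/t₁) = 0.06 × (1+0.89) / (0.02×7.7) = 0.7364
t₂ = t₁ × 10^0.7364 = 4.2 × 5.45 = 22.89 years

t₂ ≈ 22.9 years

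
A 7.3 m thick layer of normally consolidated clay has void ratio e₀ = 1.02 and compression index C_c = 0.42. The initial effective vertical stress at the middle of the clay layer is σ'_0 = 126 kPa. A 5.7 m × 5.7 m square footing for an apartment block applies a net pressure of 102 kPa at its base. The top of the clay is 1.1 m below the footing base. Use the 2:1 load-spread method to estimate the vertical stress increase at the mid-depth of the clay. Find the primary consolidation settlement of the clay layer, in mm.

Mid-depth of clay below the footing base: z = 1.1 + 7.3/2 = 4.75 m.
Stress increase at mid-clay by the 2:1 spreading method:
Δσ = qBL/((B+z)(L+z)) = 102×5.7×5.7/((5.7+4.75)(5.7+4.75)) = 30.347 kPa
Final effective stress: σ'_f = σ'_0 + Δσ = 126 + 30.347 = 156.35 kPa.
Normally consolidated clay, so the full stress increment lies on the virgin compression line:
S_c = C_c·H/(1+e₀)·log₁₀(σ'_f/σ'_0) = 0.42×7.3/(1+1.02)×log₁₀(156.35/126)
    = 1.5178 × 0.093727 = 0.1423 m

S_c ≈ 142 mm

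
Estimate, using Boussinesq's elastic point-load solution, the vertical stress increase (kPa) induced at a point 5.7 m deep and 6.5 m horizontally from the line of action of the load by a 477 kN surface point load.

Boussinesq vertical stress below a point load on an elastic half-space:
Δσ_z = 3P/(2πz²) · [1 + (r/z)²]^(−5/2)
r/z = 6.5/5.7 = 1.1404; [1+(r/z)²]^(−5/2) = 0.12459.
Δσ_z = 3×477/(2π×5.7²) × 0.12459 = 7.0099 × 0.12459 = 0.8734 kPa

Δσ_z ≈ 0.873 kPa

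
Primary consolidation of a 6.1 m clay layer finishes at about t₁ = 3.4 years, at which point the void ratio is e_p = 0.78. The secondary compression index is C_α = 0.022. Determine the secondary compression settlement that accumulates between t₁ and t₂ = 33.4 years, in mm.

Secondary compression: S_s = C_α·H/(1+e_p)·log₁₀(t₂/t₁)
S_s = 0.022×6.1/(1+0.78)×log₁₀(33.4/3.4)
    = 0.07539 × 0.9923 = 0.07481 m

S_s ≈ 74.8 mm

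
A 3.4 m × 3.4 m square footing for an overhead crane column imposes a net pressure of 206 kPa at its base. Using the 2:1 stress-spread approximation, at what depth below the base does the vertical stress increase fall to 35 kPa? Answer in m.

z ≈ 4.85 m

2:1 spreading — at depth z the loaded area has grown by z in each plan dimension:
qB²/(B+z)² = Δσ_z ⇒ z = B(√(q/Δσ_z) − 1) = 3.4×(√(206/35) − 1) = 4.849 m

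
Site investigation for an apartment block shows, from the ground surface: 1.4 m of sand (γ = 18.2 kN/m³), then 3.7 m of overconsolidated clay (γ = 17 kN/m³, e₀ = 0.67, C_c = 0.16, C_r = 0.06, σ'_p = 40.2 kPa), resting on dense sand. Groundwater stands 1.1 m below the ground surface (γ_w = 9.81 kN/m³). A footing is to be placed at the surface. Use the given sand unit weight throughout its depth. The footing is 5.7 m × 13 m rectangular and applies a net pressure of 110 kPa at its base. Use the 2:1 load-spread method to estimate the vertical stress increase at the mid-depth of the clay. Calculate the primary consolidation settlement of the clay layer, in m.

S_c ≈ 0.134 m

Mid-depth of clay below the ground surface: z = 1.4 + 3.7/2 = 3.25 m.
Total vertical stress at mid-clay: σ_v = 18.2×1.4 + 17×1.85 = 56.93 kPa.
Pore pressure: u = 9.81×(3.25 − 1.1) = 21.091 kPa.
Initial effective stress: σ'_0 = σ_v − u = 56.93 − 21.091 = 35.839 kPa.
Stress increase at mid-clay by the 2:1 spreading method:
Δσ = qBL/((B+z)(L+z)) = 110×5.7×13/((5.7+3.25)(13+3.25)) = 56.045 kPa
Final effective stress: σ'_f = 35.839 + 56.045 = 91.884 kPa.
σ'_f = 91.884 > σ'_p = 40.2 kPa, so the stress path crosses the preconsolidation pressure — recompression up to σ'_p, then virgin compression beyond:
S_c = H/(1+e₀)·[C_r·log₁₀(σ'_p/σ'_0) + C_c·log₁₀(σ'_f/σ'_p)]
    = 3.7/1.67 × [0.06×log₁₀(40.2/35.839) + 0.16×log₁₀(91.884/40.2)]
    = 2.2156 × [0.0029922 + 0.057442] = 0.1339 m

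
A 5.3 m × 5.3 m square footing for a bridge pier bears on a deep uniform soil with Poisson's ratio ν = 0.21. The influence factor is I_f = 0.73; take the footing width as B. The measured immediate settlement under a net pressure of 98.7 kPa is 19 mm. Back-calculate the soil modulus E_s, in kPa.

S_e = q·B·(1−ν²)/E_s · I_f  ⇒  E_s = q·B·(1−ν²)·I_f / S_e.
E_s = 98.7 × 5.3 × 0.9559 × 0.73 / 0.019 = 19210 kPa

E_s ≈ 19200 kPa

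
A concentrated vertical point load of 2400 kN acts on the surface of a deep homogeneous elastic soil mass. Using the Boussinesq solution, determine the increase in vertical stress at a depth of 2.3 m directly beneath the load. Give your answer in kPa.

Boussinesq vertical stress below a point load on an elastic half-space:
Δσ_z = 3P/(2πz²) · [1 + (r/z)²]^(−5/2)
r/z = 0/2.3 = 0; [1+(r/z)²]^(−5/2) = 1.
Δσ_z = 3×2400/(2π×2.3²) × 1 = 216.62 × 1 = 216.6 kPa

Δσ_z ≈ 217 kPa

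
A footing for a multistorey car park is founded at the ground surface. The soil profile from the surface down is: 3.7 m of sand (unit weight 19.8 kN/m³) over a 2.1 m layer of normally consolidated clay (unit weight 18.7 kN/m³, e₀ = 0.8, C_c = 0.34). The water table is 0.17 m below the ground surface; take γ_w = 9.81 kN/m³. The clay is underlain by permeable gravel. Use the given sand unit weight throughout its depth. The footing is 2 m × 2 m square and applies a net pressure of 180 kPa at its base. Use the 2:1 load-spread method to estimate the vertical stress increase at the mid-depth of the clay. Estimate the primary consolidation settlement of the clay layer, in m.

S_c ≈ 0.0491 m

Mid-depth of clay below the ground surface: z = 3.7 + 2.1/2 = 4.75 m.
Total vertical stress at mid-clay: σ_v = 19.8×3.7 + 18.7×1.05 = 92.895 kPa.
Pore pressure: u = 9.81×(4.75 − 0.17) = 44.93 kPa.
Initial effective stress: σ'_0 = σ_v − u = 92.895 − 44.93 = 47.965 kPa.
Stress increase at mid-clay by the 2:1 spreading method:
Δσ = qBL/((B+z)(L+z)) = 180×2×2/((2+4.75)(2+4.75)) = 15.802 kPa
Final effective stress: σ'_f = σ'_0 + Δσ = 47.965 + 15.802 = 63.767 kPa.
Normally consolidated clay, so the full stress increment lies on the virgin compression line:
S_c = C_c·H/(1+e₀)·log₁₀(σ'_f/σ'_0) = 0.34×2.1/(1+0.8)×log₁₀(63.767/47.965)
    = 0.39667 × 0.12367 = 0.04906 m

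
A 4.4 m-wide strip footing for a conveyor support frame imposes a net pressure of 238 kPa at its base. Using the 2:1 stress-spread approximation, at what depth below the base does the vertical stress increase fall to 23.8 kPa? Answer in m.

z ≈ 39.6 m

2:1 spreading — at depth z the loaded area has grown by z in each plan dimension:
qB/(B+z) = Δσ_z ⇒ z = qB/Δσ_z − B = 238×4.4/23.8 − 4.4 = 39.6 m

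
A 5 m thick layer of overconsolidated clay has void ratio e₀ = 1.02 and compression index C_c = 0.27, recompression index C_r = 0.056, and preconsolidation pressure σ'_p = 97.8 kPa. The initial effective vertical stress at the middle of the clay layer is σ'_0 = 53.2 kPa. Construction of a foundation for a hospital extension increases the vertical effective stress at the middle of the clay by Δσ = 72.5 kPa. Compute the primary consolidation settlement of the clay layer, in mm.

S_c ≈ 109 mm

Final effective stress: σ'_f = 53.2 + 72.5 = 125.7 kPa.
σ'_f = 125.7 > σ'_p = 97.8 kPa, so the stress path crosses the preconsolidation pressure — recompression up to σ'_p, then virgin compression beyond:
S_c = H/(1+e₀)·[C_r·log₁₀(σ'_p/σ'_0) + C_c·log₁₀(σ'_f/σ'_p)]
    = 5/2.02 × [0.056×log₁₀(97.8/53.2) + 0.27×log₁₀(125.7/97.8)]
    = 2.4752 × [0.014808 + 0.029429] = 0.1095 m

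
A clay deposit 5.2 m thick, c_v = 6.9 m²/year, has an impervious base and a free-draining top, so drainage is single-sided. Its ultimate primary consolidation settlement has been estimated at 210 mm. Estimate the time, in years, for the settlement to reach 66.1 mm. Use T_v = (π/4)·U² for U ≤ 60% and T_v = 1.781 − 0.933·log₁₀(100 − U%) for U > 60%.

Drainage path length: H_d = H = 5.2 m (single drainage).
U = S(t)/S_ult = 66.1/210 = 0.3148.
U ≤ 60%: T_v = (π/4)·U² = (π/4)×0.31476² = 0.077813.
t = T_v·H_d²/c_v = 0.077813×5.2²/6.9 = 0.3049 years.

t ≈ 0.305 years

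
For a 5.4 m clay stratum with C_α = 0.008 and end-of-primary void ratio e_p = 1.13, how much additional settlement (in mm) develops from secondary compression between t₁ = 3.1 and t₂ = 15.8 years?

S_s ≈ 14.3 mm

Secondary compression: S_s = C_α·H/(1+e_p)·log₁₀(t₂/t₁)
S_s = 0.008×5.4/(1+1.13)×log₁₀(15.8/3.1)
    = 0.02028 × 0.7073 = 0.01435 m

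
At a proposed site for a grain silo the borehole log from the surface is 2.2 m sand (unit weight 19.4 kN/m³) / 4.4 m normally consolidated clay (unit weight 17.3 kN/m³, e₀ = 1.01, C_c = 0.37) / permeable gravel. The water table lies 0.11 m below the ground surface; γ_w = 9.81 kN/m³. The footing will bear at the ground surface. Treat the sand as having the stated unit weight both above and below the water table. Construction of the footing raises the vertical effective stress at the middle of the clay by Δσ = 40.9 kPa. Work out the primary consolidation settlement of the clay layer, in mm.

S_c ≈ 254 mm

Mid-depth of clay below the ground surface: z = 2.2 + 4.4/2 = 4.4 m.
Total vertical stress at mid-clay: σ_v = 19.4×2.2 + 17.3×2.2 = 80.74 kPa.
Pore pressure: u = 9.81×(4.4 − 0.11) = 42.085 kPa.
Initial effective stress: σ'_0 = σ_v − u = 80.74 − 42.085 = 38.655 kPa.
Final effective stress: σ'_f = σ'_0 + Δσ = 38.655 + 40.9 = 79.555 kPa.
Normally consolidated clay, so the full stress increment lies on the virgin compression line:
S_c = C_c·H/(1+e₀)·log₁₀(σ'_f/σ'_0) = 0.37×4.4/(1+1.01)×log₁₀(79.555/38.655)
    = 0.80995 × 0.31346 = 0.2539 m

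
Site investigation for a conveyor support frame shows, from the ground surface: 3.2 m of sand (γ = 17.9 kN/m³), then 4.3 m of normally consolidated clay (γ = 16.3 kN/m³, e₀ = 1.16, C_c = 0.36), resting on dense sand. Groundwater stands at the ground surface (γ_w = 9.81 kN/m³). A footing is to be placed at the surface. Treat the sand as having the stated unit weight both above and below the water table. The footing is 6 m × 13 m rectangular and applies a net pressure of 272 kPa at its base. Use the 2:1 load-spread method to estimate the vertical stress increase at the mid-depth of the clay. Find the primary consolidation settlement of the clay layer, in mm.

Mid-depth of clay below the ground surface: z = 3.2 + 4.3/2 = 5.35 m.
Total vertical stress at mid-clay: σ_v = 17.9×3.2 + 16.3×2.15 = 92.325 kPa.
Pore pressure: u = 9.81×(5.35 − 0) = 52.483 kPa.
Initial effective stress: σ'_0 = σ_v − u = 92.325 − 52.483 = 39.842 kPa.
Stress increase at mid-clay by the 2:1 spreading method:
Δσ = qBL/((B+z)(L+z)) = 272×6×13/((6+5.35)(13+5.35)) = 101.87 kPa
Final effective stress: σ'_f = σ'_0 + Δσ = 39.842 + 101.87 = 141.71 kPa.
Normally consolidated clay, so the full stress increment lies on the virgin compression line:
S_c = C_c·H/(1+e₀)·log₁₀(σ'_f/σ'_0) = 0.36×4.3/(1+1.16)×log₁₀(141.71/39.842)
    = 0.71667 × 0.55106 = 0.3949 m

S_c ≈ 395 mm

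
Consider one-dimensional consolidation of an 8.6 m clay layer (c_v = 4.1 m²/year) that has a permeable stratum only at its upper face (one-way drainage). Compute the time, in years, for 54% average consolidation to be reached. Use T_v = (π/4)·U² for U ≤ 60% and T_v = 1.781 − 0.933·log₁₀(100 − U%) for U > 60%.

t ≈ 4.13 years

Drainage path length: H_d = H = 8.6 m (single drainage).
U ≤ 60%: T_v = (π/4)·U² = (π/4)×0.54² = 0.22902.
t = T_v·H_d²/c_v = 0.22902×8.6²/4.1 = 4.131 years.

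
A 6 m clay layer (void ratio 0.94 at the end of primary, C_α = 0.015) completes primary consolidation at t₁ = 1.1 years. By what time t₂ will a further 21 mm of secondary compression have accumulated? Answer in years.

t₂ ≈ 3.12 years

S_s = C_α·H/(1+e_p)·log₁₀(t₂/t₁) ⇒ log₁₀(t₂/t₁) = S_s·(1+e_p)/(C_α·H).
log₁₀(t₂/t₁) = 0.021 × (1+0.94) / (0.015×6) = 0.4527
t₂ = t₁ × 10^0.4527 = 1.1 × 2.836 = 3.119 years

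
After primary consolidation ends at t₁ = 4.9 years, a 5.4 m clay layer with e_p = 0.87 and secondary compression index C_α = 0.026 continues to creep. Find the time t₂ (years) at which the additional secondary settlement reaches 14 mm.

S_s = C_α·H/(1+e_p)·log₁₀(t₂/t₁) ⇒ log₁₀(t₂/t₁) = S_s·(1+e_p)/(C_α·H).
log₁₀(t₂/t₁) = 0.014 × (1+0.87) / (0.026×5.4) = 0.1865
t₂ = t₁ × 10^0.1865 = 4.9 × 1.536 = 7.528 years

t₂ ≈ 7.53 years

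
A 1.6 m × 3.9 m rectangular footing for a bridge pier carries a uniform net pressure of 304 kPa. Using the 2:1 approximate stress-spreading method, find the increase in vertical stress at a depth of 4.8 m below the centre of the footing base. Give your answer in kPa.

By the 2:1 method the load spreads at 1 horizontal : 2 vertical, so at depth z the loaded area has grown by z in each plan dimension:
Δσ = qBL/((B+z)(L+z)) = 304×1.6×3.9/((1.6+4.8)(3.9+4.8)) = 34.069 kPa

Δσ_z ≈ 34.1 kPa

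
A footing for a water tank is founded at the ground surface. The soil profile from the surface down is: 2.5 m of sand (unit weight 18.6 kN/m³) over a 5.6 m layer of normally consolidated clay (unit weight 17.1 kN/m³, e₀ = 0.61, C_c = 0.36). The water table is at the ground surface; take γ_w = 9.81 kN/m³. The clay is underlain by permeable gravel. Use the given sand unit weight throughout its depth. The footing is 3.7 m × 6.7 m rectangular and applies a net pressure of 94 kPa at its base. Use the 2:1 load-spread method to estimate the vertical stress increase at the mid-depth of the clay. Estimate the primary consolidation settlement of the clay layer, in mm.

Mid-depth of clay below the ground surface: z = 2.5 + 5.6/2 = 5.3 m.
Total vertical stress at mid-clay: σ_v = 18.6×2.5 + 17.1×2.8 = 94.38 kPa.
Pore pressure: u = 9.81×(5.3 − 0) = 51.993 kPa.
Initial effective stress: σ'_0 = σ_v − u = 94.38 − 51.993 = 42.387 kPa.
Stress increase at mid-clay by the 2:1 spreading method:
Δσ = qBL/((B+z)(L+z)) = 94×3.7×6.7/((3.7+5.3)(6.7+5.3)) = 21.576 kPa
Final effective stress: σ'_f = σ'_0 + Δσ = 42.387 + 21.576 = 63.963 kPa.
Normally consolidated clay, so the full stress increment lies on the virgin compression line:
S_c = C_c·H/(1+e₀)·log₁₀(σ'_f/σ'_0) = 0.36×5.6/(1+0.61)×log₁₀(63.963/42.387)
    = 1.2522 × 0.1787 = 0.2238 m

S_c ≈ 224 mm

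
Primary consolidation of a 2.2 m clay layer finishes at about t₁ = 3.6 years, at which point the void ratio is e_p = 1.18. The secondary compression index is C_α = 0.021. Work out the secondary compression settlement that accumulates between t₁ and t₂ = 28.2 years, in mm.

Secondary compression: S_s = C_α·H/(1+e_p)·log₁₀(t₂/t₁)
S_s = 0.021×2.2/(1+1.18)×log₁₀(28.2/3.6)
    = 0.02119 × 0.8939 = 0.01895 m

S_s ≈ 18.9 mm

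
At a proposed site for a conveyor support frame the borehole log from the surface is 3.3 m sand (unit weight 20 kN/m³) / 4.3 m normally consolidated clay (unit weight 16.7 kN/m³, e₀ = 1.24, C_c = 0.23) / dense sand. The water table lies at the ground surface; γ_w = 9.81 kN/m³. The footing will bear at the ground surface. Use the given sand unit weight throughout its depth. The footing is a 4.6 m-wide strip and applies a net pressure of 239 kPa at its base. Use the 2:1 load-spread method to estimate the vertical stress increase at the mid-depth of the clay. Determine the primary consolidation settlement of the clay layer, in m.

Mid-depth of clay below the ground surface: z = 3.3 + 4.3/2 = 5.45 m.
Total vertical stress at mid-clay: σ_v = 20×3.3 + 16.7×2.15 = 101.91 kPa.
Pore pressure: u = 9.81×(5.45 − 0) = 53.465 kPa.
Initial effective stress: σ'_0 = σ_v − u = 101.91 − 53.465 = 48.445 kPa.
Stress increase at mid-clay by the 2:1 spreading method:
Δσ = qB/(B+z) = 239×4.6/(4.6+5.45) = 109.39 kPa
Final effective stress: σ'_f = σ'_0 + Δσ = 48.445 + 109.39 = 157.84 kPa.
Normally consolidated clay, so the full stress increment lies on the virgin compression line:
S_c = C_c·H/(1+e₀)·log₁₀(σ'_f/σ'_0) = 0.23×4.3/(1+1.24)×log₁₀(157.84/48.445)
    = 0.44152 × 0.51297 = 0.2265 m

S_c ≈ 0.226 m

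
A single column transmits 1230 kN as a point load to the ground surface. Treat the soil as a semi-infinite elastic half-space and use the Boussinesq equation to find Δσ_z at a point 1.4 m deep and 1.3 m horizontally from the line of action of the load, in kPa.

Δσ_z ≈ 63.3 kPa

Boussinesq vertical stress below a point load on an elastic half-space:
Δσ_z = 3P/(2πz²) · [1 + (r/z)²]^(−5/2)
r/z = 1.3/1.4 = 0.92857; [1+(r/z)²]^(−5/2) = 0.2113.
Δσ_z = 3×1230/(2π×1.4²) × 0.2113 = 299.63 × 0.2113 = 63.31 kPa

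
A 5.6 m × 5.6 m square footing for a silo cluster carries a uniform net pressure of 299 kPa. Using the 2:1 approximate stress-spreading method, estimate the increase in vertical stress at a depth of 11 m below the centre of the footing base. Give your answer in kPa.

By the 2:1 method the load spreads at 1 horizontal : 2 vertical, so at depth z the loaded area has grown by z in each plan dimension:
Δσ = qBL/((B+z)(L+z)) = 299×5.6×5.6/((5.6+11)(5.6+11)) = 34.028 kPa

Δσ_z ≈ 34 kPa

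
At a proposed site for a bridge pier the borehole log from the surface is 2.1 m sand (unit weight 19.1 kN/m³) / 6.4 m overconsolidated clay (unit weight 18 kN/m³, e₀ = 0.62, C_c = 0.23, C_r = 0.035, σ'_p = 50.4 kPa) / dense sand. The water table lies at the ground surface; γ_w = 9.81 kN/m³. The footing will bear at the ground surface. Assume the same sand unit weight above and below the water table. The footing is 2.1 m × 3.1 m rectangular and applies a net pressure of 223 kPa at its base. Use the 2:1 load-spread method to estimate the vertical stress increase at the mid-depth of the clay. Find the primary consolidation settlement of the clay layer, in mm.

Mid-depth of clay below the ground surface: z = 2.1 + 6.4/2 = 5.3 m.
Total vertical stress at mid-clay: σ_v = 19.1×2.1 + 18×3.2 = 97.71 kPa.
Pore pressure: u = 9.81×(5.3 − 0) = 51.993 kPa.
Initial effective stress: σ'_0 = σ_v − u = 97.71 − 51.993 = 45.717 kPa.
Stress increase at mid-clay by the 2:1 spreading method:
Δσ = qBL/((B+z)(L+z)) = 223×2.1×3.1/((2.1+5.3)(3.1+5.3)) = 23.355 kPa
Final effective stress: σ'_f = 45.717 + 23.355 = 69.072 kPa.
σ'_f = 69.072 > σ'_p = 50.4 kPa, so the stress path crosses the preconsolidation pressure — recompression up to σ'_p, then virgin compression beyond:
S_c = H/(1+e₀)·[C_r·log₁₀(σ'_p/σ'_0) + C_c·log₁₀(σ'_f/σ'_p)]
    = 6.4/1.62 × [0.035×log₁₀(50.4/45.717) + 0.23×log₁₀(69.072/50.4)]
    = 3.9506 × [0.0014823 + 0.03148] = 0.1302 m

S_c ≈ 130 mm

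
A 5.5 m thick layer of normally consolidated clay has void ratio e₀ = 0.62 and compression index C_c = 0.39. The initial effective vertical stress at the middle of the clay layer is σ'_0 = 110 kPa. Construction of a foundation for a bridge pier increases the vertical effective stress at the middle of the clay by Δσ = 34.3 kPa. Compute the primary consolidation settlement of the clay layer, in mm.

S_c ≈ 156 mm

Final effective stress: σ'_f = σ'_0 + Δσ = 110 + 34.3 = 144.3 kPa.
Normally consolidated clay, so the full stress increment lies on the virgin compression line:
S_c = C_c·H/(1+e₀)·log₁₀(σ'_f/σ'_0) = 0.39×5.5/(1+0.62)×log₁₀(144.3/110)
    = 1.3241 × 0.11787 = 0.1561 m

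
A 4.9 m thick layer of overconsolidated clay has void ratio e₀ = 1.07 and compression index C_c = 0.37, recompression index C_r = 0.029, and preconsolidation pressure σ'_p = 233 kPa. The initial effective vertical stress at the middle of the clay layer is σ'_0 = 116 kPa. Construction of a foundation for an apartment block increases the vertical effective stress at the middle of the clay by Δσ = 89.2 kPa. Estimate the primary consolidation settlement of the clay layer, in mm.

Final effective stress: σ'_f = 116 + 89.2 = 205.2 kPa.
σ'_f = 205.2 ≤ σ'_p = 233 kPa, so the clay remains overconsolidated and only the recompression index applies:
S_c = C_r·H/(1+e₀)·log₁₀(σ'_f/σ'_0) = 0.029×4.9/2.07×log₁₀(205.2/116)
    = 0.068646 × 0.24772 = 0.017 m

S_c ≈ 17 mm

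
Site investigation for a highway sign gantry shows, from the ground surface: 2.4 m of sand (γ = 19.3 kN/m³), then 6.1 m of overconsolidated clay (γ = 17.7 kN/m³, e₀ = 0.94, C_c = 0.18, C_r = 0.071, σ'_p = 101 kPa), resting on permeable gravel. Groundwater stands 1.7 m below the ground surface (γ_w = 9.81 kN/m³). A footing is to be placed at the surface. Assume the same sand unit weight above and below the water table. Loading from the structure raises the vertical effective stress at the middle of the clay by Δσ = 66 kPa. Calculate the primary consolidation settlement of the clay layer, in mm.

S_c ≈ 106 mm

Mid-depth of clay below the ground surface: z = 2.4 + 6.1/2 = 5.45 m.
Total vertical stress at mid-clay: σ_v = 19.3×2.4 + 17.7×3.05 = 100.3 kPa.
Pore pressure: u = 9.81×(5.45 − 1.7) = 36.788 kPa.
Initial effective stress: σ'_0 = σ_v − u = 100.3 − 36.788 = 63.512 kPa.
Final effective stress: σ'_f = 63.512 + 66 = 129.51 kPa.
σ'_f = 129.51 > σ'_p = 101 kPa, so the stress path crosses the preconsolidation pressure — recompression up to σ'_p, then virgin compression beyond:
S_c = H/(1+e₀)·[C_r·log₁₀(σ'_p/σ'_0) + C_c·log₁₀(σ'_f/σ'_p)]
    = 6.1/1.94 × [0.071×log₁₀(101/63.512) + 0.18×log₁₀(129.51/101)]
    = 3.1443 × [0.014304 + 0.019437] = 0.1061 m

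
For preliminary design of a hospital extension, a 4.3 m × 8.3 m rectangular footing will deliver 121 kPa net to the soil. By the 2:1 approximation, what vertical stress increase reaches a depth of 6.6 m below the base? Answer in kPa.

By the 2:1 method the load spreads at 1 horizontal : 2 vertical, so at depth z the loaded area has grown by z in each plan dimension:
Δσ = qBL/((B+z)(L+z)) = 121×4.3×8.3/((4.3+6.6)(8.3+6.6)) = 26.59 kPa

Δσ_z ≈ 26.6 kPa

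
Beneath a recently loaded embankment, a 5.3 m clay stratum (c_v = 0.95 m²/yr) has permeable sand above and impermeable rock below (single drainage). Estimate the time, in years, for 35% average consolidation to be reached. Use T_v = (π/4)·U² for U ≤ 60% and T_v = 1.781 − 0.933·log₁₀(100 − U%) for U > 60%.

Drainage path length: H_d = H = 5.3 m (single drainage).
U ≤ 60%: T_v = (π/4)·U² = (π/4)×0.35² = 0.096211.
t = T_v·H_d²/c_v = 0.096211×5.3²/0.95 = 2.845 years.

t ≈ 2.84 years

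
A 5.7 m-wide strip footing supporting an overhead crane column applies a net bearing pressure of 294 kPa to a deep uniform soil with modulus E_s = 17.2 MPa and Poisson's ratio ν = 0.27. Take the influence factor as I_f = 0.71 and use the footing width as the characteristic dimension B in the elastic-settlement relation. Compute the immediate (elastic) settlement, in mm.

S_e ≈ 64.1 mm

Immediate (elastic) settlement: S_e = q·B·(1−ν²)/E_s · I_f.
E_s = 17.2 MPa = 17200 kPa.
S_e = 294 × 5.7 × (1 − 0.27²) / 17200 × 0.71
    = 294 × 5.7 × 0.9271 / 17200 × 0.71
    = 0.06413 m = 64.13 mm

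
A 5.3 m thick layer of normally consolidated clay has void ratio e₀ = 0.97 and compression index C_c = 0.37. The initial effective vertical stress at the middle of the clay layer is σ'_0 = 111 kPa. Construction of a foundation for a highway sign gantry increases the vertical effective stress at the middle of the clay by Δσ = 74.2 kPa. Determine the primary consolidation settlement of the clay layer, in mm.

S_c ≈ 221 mm

Final effective stress: σ'_f = σ'_0 + Δσ = 111 + 74.2 = 185.2 kPa.
Normally consolidated clay, so the full stress increment lies on the virgin compression line:
S_c = C_c·H/(1+e₀)·log₁₀(σ'_f/σ'_0) = 0.37×5.3/(1+0.97)×log₁₀(185.2/111)
    = 0.99543 × 0.22232 = 0.2213 m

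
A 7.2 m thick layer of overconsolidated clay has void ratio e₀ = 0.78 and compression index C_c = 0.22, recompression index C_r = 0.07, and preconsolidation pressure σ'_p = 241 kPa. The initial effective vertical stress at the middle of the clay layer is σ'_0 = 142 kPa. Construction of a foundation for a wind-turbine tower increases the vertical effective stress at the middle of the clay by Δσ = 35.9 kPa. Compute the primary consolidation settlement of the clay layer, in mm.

S_c ≈ 27.7 mm

Final effective stress: σ'_f = 142 + 35.9 = 177.9 kPa.
σ'_f = 177.9 ≤ σ'_p = 241 kPa, so the clay remains overconsolidated and only the recompression index applies:
S_c = C_r·H/(1+e₀)·log₁₀(σ'_f/σ'_0) = 0.07×7.2/1.78×log₁₀(177.9/142)
    = 0.28314 × 0.097888 = 0.02772 m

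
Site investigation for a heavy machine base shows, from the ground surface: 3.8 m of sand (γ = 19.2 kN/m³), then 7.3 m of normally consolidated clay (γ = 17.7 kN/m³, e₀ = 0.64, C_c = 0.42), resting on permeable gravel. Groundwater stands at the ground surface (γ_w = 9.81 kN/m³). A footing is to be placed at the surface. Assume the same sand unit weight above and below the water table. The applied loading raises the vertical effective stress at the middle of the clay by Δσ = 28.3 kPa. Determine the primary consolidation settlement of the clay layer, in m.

S_c ≈ 0.295 m

Mid-depth of clay below the ground surface: z = 3.8 + 7.3/2 = 7.45 m.
Total vertical stress at mid-clay: σ_v = 19.2×3.8 + 17.7×3.65 = 137.56 kPa.
Pore pressure: u = 9.81×(7.45 − 0) = 73.085 kPa.
Initial effective stress: σ'_0 = σ_v − u = 137.56 − 73.085 = 64.475 kPa.
Final effective stress: σ'_f = σ'_0 + Δσ = 64.475 + 28.3 = 92.775 kPa.
Normally consolidated clay, so the full stress increment lies on the virgin compression line:
S_c = C_c·H/(1+e₀)·log₁₀(σ'_f/σ'_0) = 0.42×7.3/(1+0.64)×log₁₀(92.775/64.475)
    = 1.8695 × 0.15804 = 0.2955 m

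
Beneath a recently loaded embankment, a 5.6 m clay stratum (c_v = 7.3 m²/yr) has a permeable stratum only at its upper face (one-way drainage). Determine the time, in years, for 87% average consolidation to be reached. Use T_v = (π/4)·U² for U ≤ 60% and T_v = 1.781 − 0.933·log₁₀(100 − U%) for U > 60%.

Drainage path length: H_d = H = 5.6 m (single drainage).
U > 60%: T_v = 1.781 − 0.933·log₁₀(100 − 87) = 0.74169.
t = T_v·H_d²/c_v = 0.74169×5.6²/7.3 = 3.186 years.

t ≈ 3.19 years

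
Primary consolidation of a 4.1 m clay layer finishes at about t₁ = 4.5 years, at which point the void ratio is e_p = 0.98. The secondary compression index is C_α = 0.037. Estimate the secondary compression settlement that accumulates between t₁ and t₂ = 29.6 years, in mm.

Secondary compression: S_s = C_α·H/(1+e_p)·log₁₀(t₂/t₁)
S_s = 0.037×4.1/(1+0.98)×log₁₀(29.6/4.5)
    = 0.07662 × 0.8181 = 0.06268 m

S_s ≈ 62.7 mm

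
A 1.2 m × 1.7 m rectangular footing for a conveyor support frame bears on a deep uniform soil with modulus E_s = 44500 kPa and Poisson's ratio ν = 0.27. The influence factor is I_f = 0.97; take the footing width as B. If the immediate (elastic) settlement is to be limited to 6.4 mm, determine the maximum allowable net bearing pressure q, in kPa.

q ≈ 264 kPa

S_e = q·B·(1−ν²)/E_s · I_f  ⇒  q = S_e·E_s / (B·(1−ν²)·I_f).
q = 0.0064 × 44500 / (1.2 × 0.9271 × 0.97) = 263.9 kPa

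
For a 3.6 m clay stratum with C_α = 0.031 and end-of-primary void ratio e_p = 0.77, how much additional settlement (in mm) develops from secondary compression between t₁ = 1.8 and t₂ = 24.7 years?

S_s ≈ 71.7 mm

Secondary compression: S_s = C_α·H/(1+e_p)·log₁₀(t₂/t₁)
S_s = 0.031×3.6/(1+0.77)×log₁₀(24.7/1.8)
    = 0.06305 × 1.137 = 0.07172 m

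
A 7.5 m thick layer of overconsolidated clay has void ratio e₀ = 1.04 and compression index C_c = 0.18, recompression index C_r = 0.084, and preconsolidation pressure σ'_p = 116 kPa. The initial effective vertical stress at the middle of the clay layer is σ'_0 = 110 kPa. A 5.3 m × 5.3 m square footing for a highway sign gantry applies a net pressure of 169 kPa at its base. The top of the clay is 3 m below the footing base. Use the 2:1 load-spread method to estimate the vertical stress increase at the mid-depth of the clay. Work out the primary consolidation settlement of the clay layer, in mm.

S_c ≈ 66.6 mm

Mid-depth of clay below the footing base: z = 3 + 7.5/2 = 6.75 m.
Stress increase at mid-clay by the 2:1 spreading method:
Δσ = qBL/((B+z)(L+z)) = 169×5.3×5.3/((5.3+6.75)(5.3+6.75)) = 32.694 kPa
Final effective stress: σ'_f = 110 + 32.694 = 142.69 kPa.
σ'_f = 142.69 > σ'_p = 116 kPa, so the stress path crosses the preconsolidation pressure — recompression up to σ'_p, then virgin compression beyond:
S_c = H/(1+e₀)·[C_r·log₁₀(σ'_p/σ'_0) + C_c·log₁₀(σ'_f/σ'_p)]
    = 7.5/2.04 × [0.084×log₁₀(116/110) + 0.18×log₁₀(142.69/116)]
    = 3.6765 × [0.0019375 + 0.016188] = 0.06664 m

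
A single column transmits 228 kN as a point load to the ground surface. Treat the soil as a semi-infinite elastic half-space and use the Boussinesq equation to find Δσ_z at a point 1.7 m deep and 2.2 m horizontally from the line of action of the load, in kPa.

Δσ_z ≈ 3.22 kPa

Boussinesq vertical stress below a point load on an elastic half-space:
Δσ_z = 3P/(2πz²) · [1 + (r/z)²]^(−5/2)
r/z = 2.2/1.7 = 1.2941; [1+(r/z)²]^(−5/2) = 0.085466.
Δσ_z = 3×228/(2π×1.7²) × 0.085466 = 37.669 × 0.085466 = 3.219 kPa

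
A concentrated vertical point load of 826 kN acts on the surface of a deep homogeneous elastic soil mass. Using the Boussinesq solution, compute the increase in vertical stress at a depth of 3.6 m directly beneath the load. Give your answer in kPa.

Boussinesq vertical stress below a point load on an elastic half-space:
Δσ_z = 3P/(2πz²) · [1 + (r/z)²]^(−5/2)
r/z = 0/3.6 = 0; [1+(r/z)²]^(−5/2) = 1.
Δσ_z = 3×826/(2π×3.6²) × 1 = 30.431 × 1 = 30.43 kPa

Δσ_z ≈ 30.4 kPa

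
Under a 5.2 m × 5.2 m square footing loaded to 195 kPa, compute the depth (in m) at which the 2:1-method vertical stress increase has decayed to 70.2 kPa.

2:1 spreading — at depth z the loaded area has grown by z in each plan dimension:
qB²/(B+z)² = Δσ_z ⇒ z = B(√(q/Δσ_z) − 1) = 5.2×(√(195/70.2) − 1) = 3.467 m

z ≈ 3.47 m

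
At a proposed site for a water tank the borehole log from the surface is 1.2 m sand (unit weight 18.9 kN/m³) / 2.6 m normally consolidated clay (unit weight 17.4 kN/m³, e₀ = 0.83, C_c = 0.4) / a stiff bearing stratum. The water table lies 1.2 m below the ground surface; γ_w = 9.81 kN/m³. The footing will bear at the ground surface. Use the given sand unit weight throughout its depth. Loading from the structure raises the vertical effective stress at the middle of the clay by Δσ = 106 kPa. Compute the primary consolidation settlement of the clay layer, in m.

S_c ≈ 0.358 m

Mid-depth of clay below the ground surface: z = 1.2 + 2.6/2 = 2.5 m.
Total vertical stress at mid-clay: σ_v = 18.9×1.2 + 17.4×1.3 = 45.3 kPa.
Pore pressure: u = 9.81×(2.5 − 1.2) = 12.753 kPa.
Initial effective stress: σ'_0 = σ_v − u = 45.3 − 12.753 = 32.547 kPa.
Final effective stress: σ'_f = σ'_0 + Δσ = 32.547 + 106 = 138.55 kPa.
Normally consolidated clay, so the full stress increment lies on the virgin compression line:
S_c = C_c·H/(1+e₀)·log₁₀(σ'_f/σ'_0) = 0.4×2.6/(1+0.83)×log₁₀(138.55/32.547)
    = 0.56831 × 0.6291 = 0.3575 m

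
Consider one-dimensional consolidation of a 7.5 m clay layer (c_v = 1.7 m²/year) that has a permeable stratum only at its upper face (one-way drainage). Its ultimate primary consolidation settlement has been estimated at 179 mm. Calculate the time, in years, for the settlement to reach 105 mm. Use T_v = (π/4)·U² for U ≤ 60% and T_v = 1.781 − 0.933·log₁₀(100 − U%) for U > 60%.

Drainage path length: H_d = H = 7.5 m (single drainage).
U = S(t)/S_ult = 105/179 = 0.5866.
U ≤ 60%: T_v = (π/4)·U² = (π/4)×0.58659² = 0.27025.
t = T_v·H_d²/c_v = 0.27025×7.5²/1.7 = 8.942 years.

t ≈ 8.94 years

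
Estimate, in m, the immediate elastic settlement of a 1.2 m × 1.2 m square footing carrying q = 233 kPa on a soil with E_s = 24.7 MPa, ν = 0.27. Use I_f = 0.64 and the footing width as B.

Immediate (elastic) settlement: S_e = q·B·(1−ν²)/E_s · I_f.
E_s = 24.7 MPa = 24700 kPa.
S_e = 233 × 1.2 × (1 − 0.27²) / 24700 × 0.64
    = 233 × 1.2 × 0.9271 / 24700 × 0.64
    = 0.006717 m

S_e ≈ 0.00672 m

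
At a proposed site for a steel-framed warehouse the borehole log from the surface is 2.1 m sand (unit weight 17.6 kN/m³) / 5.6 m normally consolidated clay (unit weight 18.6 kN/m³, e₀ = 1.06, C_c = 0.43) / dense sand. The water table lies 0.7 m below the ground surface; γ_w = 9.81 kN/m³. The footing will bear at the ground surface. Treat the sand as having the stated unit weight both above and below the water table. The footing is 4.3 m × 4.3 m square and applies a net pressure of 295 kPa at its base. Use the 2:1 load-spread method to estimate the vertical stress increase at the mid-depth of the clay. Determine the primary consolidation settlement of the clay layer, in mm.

Mid-depth of clay below the ground surface: z = 2.1 + 5.6/2 = 4.9 m.
Total vertical stress at mid-clay: σ_v = 17.6×2.1 + 18.6×2.8 = 89.04 kPa.
Pore pressure: u = 9.81×(4.9 − 0.7) = 41.202 kPa.
Initial effective stress: σ'_0 = σ_v − u = 89.04 − 41.202 = 47.838 kPa.
Stress increase at mid-clay by the 2:1 spreading method:
Δσ = qBL/((B+z)(L+z)) = 295×4.3×4.3/((4.3+4.9)(4.3+4.9)) = 64.444 kPa
Final effective stress: σ'_f = σ'_0 + Δσ = 47.838 + 64.444 = 112.28 kPa.
Normally consolidated clay, so the full stress increment lies on the virgin compression line:
S_c = C_c·H/(1+e₀)·log₁₀(σ'_f/σ'_0) = 0.43×5.6/(1+1.06)×log₁₀(112.28/47.838)
    = 1.1689 × 0.37053 = 0.4331 m

S_c ≈ 433 mm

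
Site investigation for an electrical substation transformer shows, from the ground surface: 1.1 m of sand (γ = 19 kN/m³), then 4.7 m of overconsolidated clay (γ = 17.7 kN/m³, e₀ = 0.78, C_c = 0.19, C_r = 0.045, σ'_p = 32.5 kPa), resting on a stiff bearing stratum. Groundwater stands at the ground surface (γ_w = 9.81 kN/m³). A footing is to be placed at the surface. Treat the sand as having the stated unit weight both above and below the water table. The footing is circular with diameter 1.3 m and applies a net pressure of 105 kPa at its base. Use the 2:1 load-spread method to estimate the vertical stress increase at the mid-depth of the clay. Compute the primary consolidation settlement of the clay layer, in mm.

S_c ≈ 31.9 mm

Mid-depth of clay below the ground surface: z = 1.1 + 4.7/2 = 3.45 m.
Total vertical stress at mid-clay: σ_v = 19×1.1 + 17.7×2.35 = 62.495 kPa.
Pore pressure: u = 9.81×(3.45 − 0) = 33.845 kPa.
Initial effective stress: σ'_0 = σ_v − u = 62.495 − 33.845 = 28.65 kPa.
Stress increase at mid-clay by the 2:1 spreading method:
Δσ ≈ qD²/(D+z)² = 105×1.3²/(1.3+3.45)² = 7.8648 kPa
Final effective stress: σ'_f = 28.65 + 7.8648 = 36.515 kPa.
σ'_f = 36.515 > σ'_p = 32.5 kPa, so the stress path crosses the preconsolidation pressure — recompression up to σ'_p, then virgin compression beyond:
S_c = H/(1+e₀)·[C_r·log₁₀(σ'_p/σ'_0) + C_c·log₁₀(σ'_f/σ'_p)]
    = 4.7/1.78 × [0.045×log₁₀(32.5/28.65) + 0.19×log₁₀(36.515/32.5)]
    = 2.6404 × [0.0024641 + 0.0096117] = 0.03188 m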